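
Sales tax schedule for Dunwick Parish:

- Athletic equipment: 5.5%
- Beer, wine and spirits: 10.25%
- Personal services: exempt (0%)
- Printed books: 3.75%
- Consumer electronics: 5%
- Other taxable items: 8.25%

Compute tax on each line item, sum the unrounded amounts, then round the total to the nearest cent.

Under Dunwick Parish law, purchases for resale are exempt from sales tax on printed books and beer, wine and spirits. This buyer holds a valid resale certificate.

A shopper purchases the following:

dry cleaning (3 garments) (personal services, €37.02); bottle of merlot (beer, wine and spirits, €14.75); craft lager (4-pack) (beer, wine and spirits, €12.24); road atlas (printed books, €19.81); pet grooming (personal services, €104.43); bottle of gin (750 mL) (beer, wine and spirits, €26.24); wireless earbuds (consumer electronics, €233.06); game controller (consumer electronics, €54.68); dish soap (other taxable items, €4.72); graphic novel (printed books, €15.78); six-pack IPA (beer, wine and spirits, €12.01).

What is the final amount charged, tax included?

Dry cleaning (3 garments) €37.02: personal services → 0% → €0.00
Bottle of merlot €14.75: beer, wine and spirits, buyer-exempt → 0% → €0.00
Craft lager (4-pack) €12.24: beer, wine and spirits, buyer-exempt → 0% → €0.00
Road atlas €19.81: printed books, buyer-exempt → 0% → €0.00
Pet grooming €104.43: personal services → 0% → €0.00
Bottle of gin (750 mL) €26.24: beer, wine and spirits, buyer-exempt → 0% → €0.00
Wireless earbuds €233.06: consumer electronics → 5% → €11.653
Game controller €54.68: consumer electronics → 5% → €2.734
Dish soap €4.72: other taxable items → 8.25% → €0.3894
Graphic novel €15.78: printed books, buyer-exempt → 0% → €0.00
Six-pack IPA €12.01: beer, wine and spirits, buyer-exempt → 0% → €0.00
Subtotal = €534.74; unrounded tax = €14.7764 → €14.78; total due = €549.52

€549.52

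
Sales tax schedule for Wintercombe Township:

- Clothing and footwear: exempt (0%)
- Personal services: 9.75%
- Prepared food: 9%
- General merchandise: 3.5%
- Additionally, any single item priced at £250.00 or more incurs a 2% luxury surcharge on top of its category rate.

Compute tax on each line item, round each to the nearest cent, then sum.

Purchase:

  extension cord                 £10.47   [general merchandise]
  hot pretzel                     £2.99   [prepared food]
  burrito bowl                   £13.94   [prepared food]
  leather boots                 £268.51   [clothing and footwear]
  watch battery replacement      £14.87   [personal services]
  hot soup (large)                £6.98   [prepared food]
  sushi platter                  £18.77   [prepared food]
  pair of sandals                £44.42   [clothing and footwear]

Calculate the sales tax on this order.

£11.03

Extension cord £10.47: general merchandise → 3.5% → £0.37
Hot pretzel £2.99: prepared food → 9% → £0.27
Burrito bowl £13.94: prepared food → 9% → £1.25
Leather boots £268.51: clothing and footwear → 0% + 2% surcharge = 2% → £5.37
Watch battery replacement £14.87: personal services → 9.75% → £1.45
Hot soup (large) £6.98: prepared food → 9% → £0.63
Sushi platter £18.77: prepared food → 9% → £1.69
Pair of sandals £44.42: clothing and footwear → 0% → £0.00
Total tax = £0.37 + £0.27 + £1.25 + £5.37 + £1.45 + £0.63 + £1.69 = £11.03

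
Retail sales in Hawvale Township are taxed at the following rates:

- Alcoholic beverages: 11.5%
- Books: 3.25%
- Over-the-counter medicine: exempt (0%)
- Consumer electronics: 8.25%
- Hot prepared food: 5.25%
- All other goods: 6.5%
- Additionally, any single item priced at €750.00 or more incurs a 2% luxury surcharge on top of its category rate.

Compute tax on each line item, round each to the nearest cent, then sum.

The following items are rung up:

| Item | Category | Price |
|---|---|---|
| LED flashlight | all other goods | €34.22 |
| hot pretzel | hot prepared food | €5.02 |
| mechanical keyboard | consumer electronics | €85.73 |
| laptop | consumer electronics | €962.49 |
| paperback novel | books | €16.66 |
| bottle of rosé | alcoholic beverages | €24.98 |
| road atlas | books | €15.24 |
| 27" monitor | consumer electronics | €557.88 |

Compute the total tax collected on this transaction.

LED flashlight €34.22: all other goods → 6.5% → €2.22
Hot pretzel €5.02: hot prepared food → 5.25% → €0.26
Mechanical keyboard €85.73: consumer electronics → 8.25% → €7.07
Laptop €962.49: consumer electronics → 8.25% + 2% surcharge = 10.25% → €98.66
Paperback novel €16.66: books → 3.25% → €0.54
Bottle of rosé €24.98: alcoholic beverages → 11.5% → €2.87
Road atlas €15.24: books → 3.25% → €0.50
27" monitor €557.88: consumer electronics → 8.25% → €46.03
Total tax = €2.22 + €0.26 + €7.07 + €98.66 + €0.54 + €2.87 + €0.50 + €46.03 = €158.15

€158.15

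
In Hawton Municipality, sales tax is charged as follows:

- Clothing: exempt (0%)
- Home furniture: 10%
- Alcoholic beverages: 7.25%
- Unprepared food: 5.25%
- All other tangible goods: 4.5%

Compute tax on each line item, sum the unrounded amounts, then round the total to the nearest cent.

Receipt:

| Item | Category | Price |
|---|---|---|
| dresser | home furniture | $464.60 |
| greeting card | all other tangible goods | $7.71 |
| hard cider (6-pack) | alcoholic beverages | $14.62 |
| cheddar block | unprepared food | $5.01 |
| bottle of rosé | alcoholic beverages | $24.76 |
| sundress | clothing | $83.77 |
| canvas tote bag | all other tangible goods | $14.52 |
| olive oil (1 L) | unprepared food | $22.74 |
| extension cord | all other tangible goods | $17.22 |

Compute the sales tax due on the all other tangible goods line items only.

Greeting card $7.71: all other tangible goods → 4.5% → $0.34695
Canvas tote bag $14.52: all other tangible goods → 4.5% → $0.6534
Extension cord $17.22: all other tangible goods → 4.5% → $0.7749
Tax on all other tangible goods: unrounded sum = $1.77525 → $1.78

$1.78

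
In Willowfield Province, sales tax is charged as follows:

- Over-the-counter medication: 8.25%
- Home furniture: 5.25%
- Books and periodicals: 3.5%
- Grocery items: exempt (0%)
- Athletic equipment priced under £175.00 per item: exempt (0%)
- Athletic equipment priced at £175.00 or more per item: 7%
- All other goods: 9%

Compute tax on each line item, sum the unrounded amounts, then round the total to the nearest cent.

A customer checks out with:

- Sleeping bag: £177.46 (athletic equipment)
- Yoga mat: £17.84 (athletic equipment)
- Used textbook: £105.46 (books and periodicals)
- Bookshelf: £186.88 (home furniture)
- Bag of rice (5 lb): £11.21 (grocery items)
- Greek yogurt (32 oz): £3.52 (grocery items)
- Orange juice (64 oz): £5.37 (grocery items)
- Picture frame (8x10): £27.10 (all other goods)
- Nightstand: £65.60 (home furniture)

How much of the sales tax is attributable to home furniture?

£13.26

Bookshelf £186.88: home furniture → 5.25% → £9.8112
Nightstand £65.60: home furniture → 5.25% → £3.444
Tax on home furniture: unrounded sum = £13.2552 → £13.26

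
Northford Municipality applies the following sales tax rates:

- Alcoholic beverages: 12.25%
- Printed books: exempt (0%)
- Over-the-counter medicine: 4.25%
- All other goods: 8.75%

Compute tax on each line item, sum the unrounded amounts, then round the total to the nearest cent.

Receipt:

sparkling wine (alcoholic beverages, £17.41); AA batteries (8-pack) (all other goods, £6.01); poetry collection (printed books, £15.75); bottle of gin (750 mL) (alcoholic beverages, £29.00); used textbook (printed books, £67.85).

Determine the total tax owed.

Sparkling wine £17.41: alcoholic beverages → 12.25% → £2.132725
AA batteries (8-pack) £6.01: all other goods → 8.75% → £0.525875
Poetry collection £15.75: printed books → 0% → £0.00
Bottle of gin (750 mL) £29.00: alcoholic beverages → 12.25% → £3.5525
Used textbook £67.85: printed books → 0% → £0.00
Unrounded tax sum = £6.2111 → £6.21

£6.21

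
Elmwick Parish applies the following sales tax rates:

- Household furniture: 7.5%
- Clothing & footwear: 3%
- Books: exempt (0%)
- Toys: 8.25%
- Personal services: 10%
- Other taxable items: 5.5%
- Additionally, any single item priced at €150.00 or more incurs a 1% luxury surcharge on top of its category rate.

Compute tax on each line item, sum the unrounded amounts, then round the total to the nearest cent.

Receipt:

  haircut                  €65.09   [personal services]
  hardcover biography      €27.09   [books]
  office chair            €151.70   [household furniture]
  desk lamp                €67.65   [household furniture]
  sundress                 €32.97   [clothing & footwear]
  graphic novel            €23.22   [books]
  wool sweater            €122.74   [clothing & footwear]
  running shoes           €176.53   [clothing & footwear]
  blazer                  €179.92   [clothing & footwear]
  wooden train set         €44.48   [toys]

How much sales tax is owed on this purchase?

Haircut €65.09: personal services → 10% → €6.509
Hardcover biography €27.09: books → 0% → €0.00
Office chair €151.70: household furniture → 7.5% + 1% surcharge = 8.5% → €12.8945
Desk lamp €67.65: household furniture → 7.5% → €5.07375
Sundress €32.97: clothing & footwear → 3% → €0.9891
Graphic novel €23.22: books → 0% → €0.00
Wool sweater €122.74: clothing & footwear → 3% → €3.6822
Running shoes €176.53: clothing & footwear → 3% + 1% surcharge = 4% → €7.0612
Blazer €179.92: clothing & footwear → 3% + 1% surcharge = 4% → €7.1968
Wooden train set €44.48: toys → 8.25% → €3.6696
Unrounded tax sum = €47.07615 → €47.08

€47.08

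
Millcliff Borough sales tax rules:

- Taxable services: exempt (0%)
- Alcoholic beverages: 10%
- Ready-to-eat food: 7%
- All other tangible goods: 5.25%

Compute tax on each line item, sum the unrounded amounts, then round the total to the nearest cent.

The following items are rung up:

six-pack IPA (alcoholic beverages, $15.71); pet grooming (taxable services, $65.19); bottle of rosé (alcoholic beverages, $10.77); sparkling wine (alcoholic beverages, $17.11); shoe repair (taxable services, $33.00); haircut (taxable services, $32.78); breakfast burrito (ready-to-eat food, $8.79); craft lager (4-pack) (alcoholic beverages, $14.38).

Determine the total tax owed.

Six-pack IPA $15.71: alcoholic beverages → 10% → $1.571
Pet grooming $65.19: taxable services → 0% → $0.00
Bottle of rosé $10.77: alcoholic beverages → 10% → $1.077
Sparkling wine $17.11: alcoholic beverages → 10% → $1.711
Shoe repair $33.00: taxable services → 0% → $0.00
Haircut $32.78: taxable services → 0% → $0.00
Breakfast burrito $8.79: ready-to-eat food → 7% → $0.6153
Craft lager (4-pack) $14.38: alcoholic beverages → 10% → $1.438
Unrounded tax sum = $6.4123 → $6.41

$6.41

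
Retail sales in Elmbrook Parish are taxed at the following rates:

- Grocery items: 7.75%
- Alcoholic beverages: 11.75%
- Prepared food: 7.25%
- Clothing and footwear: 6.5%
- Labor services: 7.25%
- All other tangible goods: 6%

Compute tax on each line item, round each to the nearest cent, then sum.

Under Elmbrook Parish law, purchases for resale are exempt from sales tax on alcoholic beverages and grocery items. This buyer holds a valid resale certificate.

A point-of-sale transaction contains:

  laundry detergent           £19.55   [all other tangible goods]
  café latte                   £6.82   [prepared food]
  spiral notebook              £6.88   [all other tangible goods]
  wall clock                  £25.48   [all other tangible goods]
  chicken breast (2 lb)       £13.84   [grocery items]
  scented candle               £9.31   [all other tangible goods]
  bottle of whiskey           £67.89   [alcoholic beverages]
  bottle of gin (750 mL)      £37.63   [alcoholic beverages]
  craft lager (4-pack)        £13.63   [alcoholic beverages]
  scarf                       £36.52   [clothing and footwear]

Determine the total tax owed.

£6.53

Laundry detergent £19.55: all other tangible goods → 6% → £1.17
Café latte £6.82: prepared food → 7.25% → £0.49
Spiral notebook £6.88: all other tangible goods → 6% → £0.41
Wall clock £25.48: all other tangible goods → 6% → £1.53
Chicken breast (2 lb) £13.84: grocery items, buyer-exempt → 0% → £0.00
Scented candle £9.31: all other tangible goods → 6% → £0.56
Bottle of whiskey £67.89: alcoholic beverages, buyer-exempt → 0% → £0.00
Bottle of gin (750 mL) £37.63: alcoholic beverages, buyer-exempt → 0% → £0.00
Craft lager (4-pack) £13.63: alcoholic beverages, buyer-exempt → 0% → £0.00
Scarf £36.52: clothing and footwear → 6.5% → £2.37
Total tax = £1.17 + £0.49 + £0.41 + £1.53 + £0.56 + £2.37 = £6.53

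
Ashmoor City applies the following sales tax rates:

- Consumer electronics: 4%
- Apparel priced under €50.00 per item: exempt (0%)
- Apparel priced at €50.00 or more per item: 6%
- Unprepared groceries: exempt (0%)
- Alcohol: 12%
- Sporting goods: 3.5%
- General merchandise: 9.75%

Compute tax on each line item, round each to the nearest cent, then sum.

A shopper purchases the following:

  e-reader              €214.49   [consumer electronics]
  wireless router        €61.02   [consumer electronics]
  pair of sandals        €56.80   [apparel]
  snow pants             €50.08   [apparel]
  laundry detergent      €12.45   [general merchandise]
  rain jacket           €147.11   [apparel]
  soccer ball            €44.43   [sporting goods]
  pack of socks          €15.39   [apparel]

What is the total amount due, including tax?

E-reader €214.49: consumer electronics → 4% → €8.58
Wireless router €61.02: consumer electronics → 4% → €2.44
Pair of sandals €56.80: apparel, €50.00 or more → 6% → €3.41
Snow pants €50.08: apparel, €50.00 or more → 6% → €3.00
Laundry detergent €12.45: general merchandise → 9.75% → €1.21
Rain jacket €147.11: apparel, €50.00 or more → 6% → €8.83
Soccer ball €44.43: sporting goods → 3.5% → €1.56
Pack of socks €15.39: apparel, under €50.00 → 0% → €0.00
Subtotal = €601.77; tax = €29.03; total due = €630.80

€630.80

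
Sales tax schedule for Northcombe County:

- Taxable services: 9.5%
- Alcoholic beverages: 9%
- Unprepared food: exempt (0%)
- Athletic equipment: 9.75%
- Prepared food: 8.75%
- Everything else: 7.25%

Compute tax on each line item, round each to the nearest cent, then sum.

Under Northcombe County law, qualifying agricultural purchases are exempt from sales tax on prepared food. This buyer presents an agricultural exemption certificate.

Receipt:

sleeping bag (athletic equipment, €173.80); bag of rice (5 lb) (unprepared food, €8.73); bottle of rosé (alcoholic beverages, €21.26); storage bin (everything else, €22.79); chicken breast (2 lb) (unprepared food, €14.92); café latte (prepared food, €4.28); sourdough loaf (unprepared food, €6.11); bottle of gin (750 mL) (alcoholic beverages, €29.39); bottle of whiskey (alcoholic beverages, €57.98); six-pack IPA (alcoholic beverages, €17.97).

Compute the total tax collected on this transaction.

Sleeping bag €173.80: athletic equipment → 9.75% → €16.95
Bag of rice (5 lb) €8.73: unprepared food → 0% → €0.00
Bottle of rosé €21.26: alcoholic beverages → 9% → €1.91
Storage bin €22.79: everything else → 7.25% → €1.65
Chicken breast (2 lb) €14.92: unprepared food → 0% → €0.00
Café latte €4.28: prepared food, buyer-exempt → 0% → €0.00
Sourdough loaf €6.11: unprepared food → 0% → €0.00
Bottle of gin (750 mL) €29.39: alcoholic beverages → 9% → €2.65
Bottle of whiskey €57.98: alcoholic beverages → 9% → €5.22
Six-pack IPA €17.97: alcoholic beverages → 9% → €1.62
Total tax = €16.95 + €1.91 + €1.65 + €2.65 + €5.22 + €1.62 = €30.00

€30.00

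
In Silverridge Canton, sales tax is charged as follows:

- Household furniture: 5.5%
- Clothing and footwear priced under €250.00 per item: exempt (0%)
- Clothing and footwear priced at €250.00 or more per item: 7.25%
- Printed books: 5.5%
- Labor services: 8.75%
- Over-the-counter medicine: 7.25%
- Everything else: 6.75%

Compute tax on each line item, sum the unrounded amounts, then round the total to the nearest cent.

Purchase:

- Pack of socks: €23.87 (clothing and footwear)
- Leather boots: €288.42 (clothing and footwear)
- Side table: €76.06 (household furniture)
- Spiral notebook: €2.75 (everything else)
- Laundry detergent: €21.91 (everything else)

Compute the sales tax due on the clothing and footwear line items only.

€20.91

Pack of socks €23.87: clothing and footwear, under €250.00 → 0% → €0.00
Leather boots €288.42: clothing and footwear, €250.00 or more → 7.25% → €20.91045
Tax on clothing and footwear: unrounded sum = €20.91045 → €20.91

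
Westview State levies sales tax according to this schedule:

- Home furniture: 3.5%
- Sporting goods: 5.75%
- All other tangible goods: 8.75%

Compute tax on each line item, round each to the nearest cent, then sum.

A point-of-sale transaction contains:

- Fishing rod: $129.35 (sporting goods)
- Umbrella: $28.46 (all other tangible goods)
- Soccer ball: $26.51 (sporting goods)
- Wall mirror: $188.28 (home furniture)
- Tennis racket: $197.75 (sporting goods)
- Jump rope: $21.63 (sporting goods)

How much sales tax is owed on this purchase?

Fishing rod $129.35: sporting goods → 5.75% → $7.44
Umbrella $28.46: all other tangible goods → 8.75% → $2.49
Soccer ball $26.51: sporting goods → 5.75% → $1.52
Wall mirror $188.28: home furniture → 3.5% → $6.59
Tennis racket $197.75: sporting goods → 5.75% → $11.37
Jump rope $21.63: sporting goods → 5.75% → $1.24
Total tax = $7.44 + $2.49 + $1.52 + $6.59 + $11.37 + $1.24 = $30.65

$30.65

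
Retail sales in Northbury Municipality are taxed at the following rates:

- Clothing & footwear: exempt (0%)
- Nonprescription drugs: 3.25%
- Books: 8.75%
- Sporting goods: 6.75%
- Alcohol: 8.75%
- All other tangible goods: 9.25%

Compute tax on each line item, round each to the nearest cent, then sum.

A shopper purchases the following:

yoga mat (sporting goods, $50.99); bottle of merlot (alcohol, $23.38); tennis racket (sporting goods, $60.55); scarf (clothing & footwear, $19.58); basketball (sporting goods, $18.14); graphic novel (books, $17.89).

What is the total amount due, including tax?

Yoga mat $50.99: sporting goods → 6.75% → $3.44
Bottle of merlot $23.38: alcohol → 8.75% → $2.05
Tennis racket $60.55: sporting goods → 6.75% → $4.09
Scarf $19.58: clothing & footwear → 0% → $0.00
Basketball $18.14: sporting goods → 6.75% → $1.22
Graphic novel $17.89: books → 8.75% → $1.57
Subtotal = $190.53; tax = $12.37; total due = $202.90

$202.90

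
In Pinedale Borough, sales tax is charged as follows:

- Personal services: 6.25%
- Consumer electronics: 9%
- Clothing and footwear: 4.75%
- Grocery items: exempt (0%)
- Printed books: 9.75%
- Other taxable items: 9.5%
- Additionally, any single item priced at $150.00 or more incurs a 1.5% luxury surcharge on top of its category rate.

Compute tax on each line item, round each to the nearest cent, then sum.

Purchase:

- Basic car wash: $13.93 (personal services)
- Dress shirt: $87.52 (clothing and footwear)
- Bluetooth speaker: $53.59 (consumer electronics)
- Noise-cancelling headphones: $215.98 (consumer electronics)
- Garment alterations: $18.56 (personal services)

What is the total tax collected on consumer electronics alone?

Bluetooth speaker $53.59: consumer electronics → 9% → $4.82
Noise-cancelling headphones $215.98: consumer electronics → 9% + 1.5% surcharge = 10.5% → $22.68
Tax on consumer electronics = $4.82 + $22.68 = $27.50

$27.50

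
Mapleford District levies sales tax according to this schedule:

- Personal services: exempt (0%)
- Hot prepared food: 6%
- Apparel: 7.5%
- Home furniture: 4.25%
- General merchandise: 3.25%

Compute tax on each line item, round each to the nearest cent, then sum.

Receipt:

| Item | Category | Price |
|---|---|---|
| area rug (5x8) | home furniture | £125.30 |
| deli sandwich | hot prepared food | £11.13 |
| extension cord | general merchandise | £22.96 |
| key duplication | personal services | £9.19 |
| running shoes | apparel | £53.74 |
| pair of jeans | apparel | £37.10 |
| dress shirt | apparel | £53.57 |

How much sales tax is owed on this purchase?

Area rug (5x8) £125.30: home furniture → 4.25% → £5.33
Deli sandwich £11.13: hot prepared food → 6% → £0.67
Extension cord £22.96: general merchandise → 3.25% → £0.75
Key duplication £9.19: personal services → 0% → £0.00
Running shoes £53.74: apparel → 7.5% → £4.03
Pair of jeans £37.10: apparel → 7.5% → £2.78
Dress shirt £53.57: apparel → 7.5% → £4.02
Total tax = £5.33 + £0.67 + £0.75 + £4.03 + £2.78 + £4.02 = £17.58

£17.58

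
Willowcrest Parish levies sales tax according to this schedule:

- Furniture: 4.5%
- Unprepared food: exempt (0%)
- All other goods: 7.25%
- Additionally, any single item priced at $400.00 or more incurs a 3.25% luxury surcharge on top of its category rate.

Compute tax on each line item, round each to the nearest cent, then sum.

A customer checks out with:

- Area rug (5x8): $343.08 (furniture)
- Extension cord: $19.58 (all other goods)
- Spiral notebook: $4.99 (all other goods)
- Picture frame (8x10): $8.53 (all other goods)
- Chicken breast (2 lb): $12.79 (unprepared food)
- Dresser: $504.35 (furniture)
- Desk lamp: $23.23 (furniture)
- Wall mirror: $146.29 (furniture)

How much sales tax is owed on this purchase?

$64.56

Area rug (5x8) $343.08: furniture → 4.5% → $15.44
Extension cord $19.58: all other goods → 7.25% → $1.42
Spiral notebook $4.99: all other goods → 7.25% → $0.36
Picture frame (8x10) $8.53: all other goods → 7.25% → $0.62
Chicken breast (2 lb) $12.79: unprepared food → 0% → $0.00
Dresser $504.35: furniture → 4.5% + 3.25% surcharge = 7.75% → $39.09
Desk lamp $23.23: furniture → 4.5% → $1.05
Wall mirror $146.29: furniture → 4.5% → $6.58
Total tax = $15.44 + $1.42 + $0.36 + $0.62 + $39.09 + $1.05 + $6.58 = $64.56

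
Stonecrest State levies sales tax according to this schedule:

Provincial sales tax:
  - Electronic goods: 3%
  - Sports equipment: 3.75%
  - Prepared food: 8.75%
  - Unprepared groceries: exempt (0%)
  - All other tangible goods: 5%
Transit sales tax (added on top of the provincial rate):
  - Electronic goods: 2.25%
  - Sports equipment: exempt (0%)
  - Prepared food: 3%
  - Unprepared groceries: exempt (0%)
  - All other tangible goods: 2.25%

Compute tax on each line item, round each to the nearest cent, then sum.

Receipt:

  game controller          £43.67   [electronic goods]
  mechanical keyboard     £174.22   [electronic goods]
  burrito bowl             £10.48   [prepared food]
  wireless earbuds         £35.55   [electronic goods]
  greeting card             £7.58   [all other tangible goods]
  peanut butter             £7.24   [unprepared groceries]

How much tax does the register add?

Game controller £43.67: electronic goods → 3% + 2.25% transit = 5.25% → £2.29
Mechanical keyboard £174.22: electronic goods → 3% + 2.25% transit = 5.25% → £9.15
Burrito bowl £10.48: prepared food → 8.75% + 3% transit = 11.75% → £1.23
Wireless earbuds £35.55: electronic goods → 3% + 2.25% transit = 5.25% → £1.87
Greeting card £7.58: all other tangible goods → 5% + 2.25% transit = 7.25% → £0.55
Peanut butter £7.24: unprepared groceries → 0% + 0% transit = 0% → £0.00
Total tax = £2.29 + £9.15 + £1.23 + £1.87 + £0.55 = £15.09

£15.09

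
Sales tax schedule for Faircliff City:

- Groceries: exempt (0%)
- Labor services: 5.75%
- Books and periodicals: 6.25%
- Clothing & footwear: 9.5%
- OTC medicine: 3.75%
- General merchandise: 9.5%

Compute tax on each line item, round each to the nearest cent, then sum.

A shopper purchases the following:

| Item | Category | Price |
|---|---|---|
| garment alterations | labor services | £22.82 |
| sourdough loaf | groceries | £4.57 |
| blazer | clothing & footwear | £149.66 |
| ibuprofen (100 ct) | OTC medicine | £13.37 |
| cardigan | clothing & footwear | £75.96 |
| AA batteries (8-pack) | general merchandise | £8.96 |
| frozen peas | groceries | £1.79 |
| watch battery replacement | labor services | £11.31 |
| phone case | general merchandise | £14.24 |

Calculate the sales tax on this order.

Garment alterations £22.82: labor services → 5.75% → £1.31
Sourdough loaf £4.57: groceries → 0% → £0.00
Blazer £149.66: clothing & footwear → 9.5% → £14.22
Ibuprofen (100 ct) £13.37: OTC medicine → 3.75% → £0.50
Cardigan £75.96: clothing & footwear → 9.5% → £7.22
AA batteries (8-pack) £8.96: general merchandise → 9.5% → £0.85
Frozen peas £1.79: groceries → 0% → £0.00
Watch battery replacement £11.31: labor services → 5.75% → £0.65
Phone case £14.24: general merchandise → 9.5% → £1.35
Total tax = £1.31 + £14.22 + £0.50 + £7.22 + £0.85 + £0.65 + £1.35 = £26.10

£26.10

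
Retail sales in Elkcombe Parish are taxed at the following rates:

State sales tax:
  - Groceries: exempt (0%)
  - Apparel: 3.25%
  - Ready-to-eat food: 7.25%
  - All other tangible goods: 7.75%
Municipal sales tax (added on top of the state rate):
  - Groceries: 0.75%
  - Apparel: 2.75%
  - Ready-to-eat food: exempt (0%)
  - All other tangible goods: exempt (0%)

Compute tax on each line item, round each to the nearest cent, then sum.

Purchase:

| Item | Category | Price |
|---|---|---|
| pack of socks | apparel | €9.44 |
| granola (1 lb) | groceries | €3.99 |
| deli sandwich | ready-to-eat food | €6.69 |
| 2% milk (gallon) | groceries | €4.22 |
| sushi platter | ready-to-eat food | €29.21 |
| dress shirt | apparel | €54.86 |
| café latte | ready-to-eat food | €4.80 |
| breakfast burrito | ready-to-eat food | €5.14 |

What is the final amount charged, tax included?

€125.60

Pack of socks €9.44: apparel → 3.25% + 2.75% municipal = 6% → €0.57
Granola (1 lb) €3.99: groceries → 0% + 0.75% municipal = 0.75% → €0.03
Deli sandwich €6.69: ready-to-eat food → 7.25% + 0% municipal = 7.25% → €0.49
2% milk (gallon) €4.22: groceries → 0% + 0.75% municipal = 0.75% → €0.03
Sushi platter €29.21: ready-to-eat food → 7.25% + 0% municipal = 7.25% → €2.12
Dress shirt €54.86: apparel → 3.25% + 2.75% municipal = 6% → €3.29
Café latte €4.80: ready-to-eat food → 7.25% + 0% municipal = 7.25% → €0.35
Breakfast burrito €5.14: ready-to-eat food → 7.25% + 0% municipal = 7.25% → €0.37
Subtotal = €118.35; tax = €7.25; total due = €125.60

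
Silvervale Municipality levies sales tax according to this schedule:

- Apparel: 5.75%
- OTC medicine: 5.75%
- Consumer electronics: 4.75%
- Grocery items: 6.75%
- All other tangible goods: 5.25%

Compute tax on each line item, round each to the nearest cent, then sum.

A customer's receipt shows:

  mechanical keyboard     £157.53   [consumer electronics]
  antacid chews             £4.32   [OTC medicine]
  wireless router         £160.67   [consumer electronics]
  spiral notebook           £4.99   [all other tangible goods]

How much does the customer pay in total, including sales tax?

£343.13

Mechanical keyboard £157.53: consumer electronics → 4.75% → £7.48
Antacid chews £4.32: OTC medicine → 5.75% → £0.25
Wireless router £160.67: consumer electronics → 4.75% → £7.63
Spiral notebook £4.99: all other tangible goods → 5.25% → £0.26
Subtotal = £327.51; tax = £15.62; total due = £343.13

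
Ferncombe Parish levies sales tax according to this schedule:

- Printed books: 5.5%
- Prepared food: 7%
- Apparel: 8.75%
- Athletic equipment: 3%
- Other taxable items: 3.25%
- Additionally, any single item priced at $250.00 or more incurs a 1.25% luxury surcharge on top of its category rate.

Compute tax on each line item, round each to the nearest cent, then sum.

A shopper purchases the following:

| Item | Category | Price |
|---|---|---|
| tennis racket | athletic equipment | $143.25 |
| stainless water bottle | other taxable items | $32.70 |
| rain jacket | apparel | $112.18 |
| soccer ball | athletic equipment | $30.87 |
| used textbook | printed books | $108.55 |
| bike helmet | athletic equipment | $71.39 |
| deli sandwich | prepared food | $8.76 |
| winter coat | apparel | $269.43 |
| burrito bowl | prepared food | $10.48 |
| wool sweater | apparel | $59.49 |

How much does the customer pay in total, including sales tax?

Tennis racket $143.25: athletic equipment → 3% → $4.30
Stainless water bottle $32.70: other taxable items → 3.25% → $1.06
Rain jacket $112.18: apparel → 8.75% → $9.82
Soccer ball $30.87: athletic equipment → 3% → $0.93
Used textbook $108.55: printed books → 5.5% → $5.97
Bike helmet $71.39: athletic equipment → 3% → $2.14
Deli sandwich $8.76: prepared food → 7% → $0.61
Winter coat $269.43: apparel → 8.75% + 1.25% surcharge = 10% → $26.94
Burrito bowl $10.48: prepared food → 7% → $0.73
Wool sweater $59.49: apparel → 8.75% → $5.21
Subtotal = $847.10; tax = $57.71; total due = $904.81

$904.81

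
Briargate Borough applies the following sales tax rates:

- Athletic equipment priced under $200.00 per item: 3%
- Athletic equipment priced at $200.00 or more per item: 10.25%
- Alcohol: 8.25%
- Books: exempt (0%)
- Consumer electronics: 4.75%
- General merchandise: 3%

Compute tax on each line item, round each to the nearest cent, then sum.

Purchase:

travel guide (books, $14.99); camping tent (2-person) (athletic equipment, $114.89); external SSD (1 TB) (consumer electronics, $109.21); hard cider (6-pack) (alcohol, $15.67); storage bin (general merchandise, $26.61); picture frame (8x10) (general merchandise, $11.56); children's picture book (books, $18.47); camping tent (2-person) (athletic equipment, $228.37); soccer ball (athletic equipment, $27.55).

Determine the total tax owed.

Travel guide $14.99: books → 0% → $0.00
Camping tent (2-person) $114.89: athletic equipment, under $200.00 → 3% → $3.45
External SSD (1 TB) $109.21: consumer electronics → 4.75% → $5.19
Hard cider (6-pack) $15.67: alcohol → 8.25% → $1.29
Storage bin $26.61: general merchandise → 3% → $0.80
Picture frame (8x10) $11.56: general merchandise → 3% → $0.35
Children's picture book $18.47: books → 0% → $0.00
Camping tent (2-person) $228.37: athletic equipment, $200.00 or more → 10.25% → $23.41
Soccer ball $27.55: athletic equipment, under $200.00 → 3% → $0.83
Total tax = $3.45 + $5.19 + $1.29 + $0.80 + $0.35 + $23.41 + $0.83 = $35.32

$35.32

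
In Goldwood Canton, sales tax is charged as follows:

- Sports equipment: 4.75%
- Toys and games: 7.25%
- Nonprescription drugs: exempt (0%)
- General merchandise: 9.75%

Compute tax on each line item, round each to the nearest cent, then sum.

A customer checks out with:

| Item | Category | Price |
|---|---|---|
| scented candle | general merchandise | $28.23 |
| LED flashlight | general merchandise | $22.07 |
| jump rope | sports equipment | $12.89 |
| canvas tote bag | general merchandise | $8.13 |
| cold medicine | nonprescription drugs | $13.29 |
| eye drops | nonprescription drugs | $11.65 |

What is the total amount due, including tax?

$102.56

Scented candle $28.23: general merchandise → 9.75% → $2.75
LED flashlight $22.07: general merchandise → 9.75% → $2.15
Jump rope $12.89: sports equipment → 4.75% → $0.61
Canvas tote bag $8.13: general merchandise → 9.75% → $0.79
Cold medicine $13.29: nonprescription drugs → 0% → $0.00
Eye drops $11.65: nonprescription drugs → 0% → $0.00
Subtotal = $96.26; tax = $6.30; total due = $102.56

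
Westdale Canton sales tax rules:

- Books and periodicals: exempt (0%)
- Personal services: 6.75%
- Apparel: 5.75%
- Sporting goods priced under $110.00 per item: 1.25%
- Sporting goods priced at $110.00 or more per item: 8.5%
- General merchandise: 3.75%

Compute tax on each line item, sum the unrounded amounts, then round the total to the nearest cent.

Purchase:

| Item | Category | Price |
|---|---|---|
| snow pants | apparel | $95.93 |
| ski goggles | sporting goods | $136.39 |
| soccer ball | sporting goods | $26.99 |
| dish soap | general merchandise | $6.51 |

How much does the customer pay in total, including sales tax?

$283.51

Snow pants $95.93: apparel → 5.75% → $5.515975
Ski goggles $136.39: sporting goods, $110.00 or more → 8.5% → $11.59315
Soccer ball $26.99: sporting goods, under $110.00 → 1.25% → $0.337375
Dish soap $6.51: general merchandise → 3.75% → $0.244125
Subtotal = $265.82; unrounded tax = $17.690625 → $17.69; total due = $283.51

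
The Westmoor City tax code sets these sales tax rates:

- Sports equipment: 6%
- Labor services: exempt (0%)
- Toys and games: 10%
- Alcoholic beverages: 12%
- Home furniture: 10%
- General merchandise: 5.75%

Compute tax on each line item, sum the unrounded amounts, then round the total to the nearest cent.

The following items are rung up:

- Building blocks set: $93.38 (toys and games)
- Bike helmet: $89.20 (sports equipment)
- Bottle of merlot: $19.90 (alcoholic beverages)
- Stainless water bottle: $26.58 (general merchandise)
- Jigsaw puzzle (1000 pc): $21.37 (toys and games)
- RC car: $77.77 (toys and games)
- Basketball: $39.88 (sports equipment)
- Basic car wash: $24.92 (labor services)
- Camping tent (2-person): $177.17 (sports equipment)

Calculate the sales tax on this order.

$41.54

Building blocks set $93.38: toys and games → 10% → $9.338
Bike helmet $89.20: sports equipment → 6% → $5.352
Bottle of merlot $19.90: alcoholic beverages → 12% → $2.388
Stainless water bottle $26.58: general merchandise → 5.75% → $1.52835
Jigsaw puzzle (1000 pc) $21.37: toys and games → 10% → $2.137
RC car $77.77: toys and games → 10% → $7.777
Basketball $39.88: sports equipment → 6% → $2.3928
Basic car wash $24.92: labor services → 0% → $0.00
Camping tent (2-person) $177.17: sports equipment → 6% → $10.6302
Unrounded tax sum = $41.54335 → $41.54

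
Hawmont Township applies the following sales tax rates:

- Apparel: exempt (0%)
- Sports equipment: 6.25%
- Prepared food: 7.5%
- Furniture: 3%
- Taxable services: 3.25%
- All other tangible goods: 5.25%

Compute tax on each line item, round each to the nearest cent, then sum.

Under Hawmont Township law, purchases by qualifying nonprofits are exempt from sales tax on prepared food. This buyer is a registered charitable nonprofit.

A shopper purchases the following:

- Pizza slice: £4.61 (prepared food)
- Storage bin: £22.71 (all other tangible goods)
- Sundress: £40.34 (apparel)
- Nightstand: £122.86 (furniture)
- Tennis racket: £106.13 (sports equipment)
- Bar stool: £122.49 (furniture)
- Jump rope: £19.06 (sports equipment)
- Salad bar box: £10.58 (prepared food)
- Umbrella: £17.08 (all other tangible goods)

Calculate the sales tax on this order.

£17.27

Pizza slice £4.61: prepared food, buyer-exempt → 0% → £0.00
Storage bin £22.71: all other tangible goods → 5.25% → £1.19
Sundress £40.34: apparel → 0% → £0.00
Nightstand £122.86: furniture → 3% → £3.69
Tennis racket £106.13: sports equipment → 6.25% → £6.63
Bar stool £122.49: furniture → 3% → £3.67
Jump rope £19.06: sports equipment → 6.25% → £1.19
Salad bar box £10.58: prepared food, buyer-exempt → 0% → £0.00
Umbrella £17.08: all other tangible goods → 5.25% → £0.90
Total tax = £1.19 + £3.69 + £6.63 + £3.67 + £1.19 + £0.90 = £17.27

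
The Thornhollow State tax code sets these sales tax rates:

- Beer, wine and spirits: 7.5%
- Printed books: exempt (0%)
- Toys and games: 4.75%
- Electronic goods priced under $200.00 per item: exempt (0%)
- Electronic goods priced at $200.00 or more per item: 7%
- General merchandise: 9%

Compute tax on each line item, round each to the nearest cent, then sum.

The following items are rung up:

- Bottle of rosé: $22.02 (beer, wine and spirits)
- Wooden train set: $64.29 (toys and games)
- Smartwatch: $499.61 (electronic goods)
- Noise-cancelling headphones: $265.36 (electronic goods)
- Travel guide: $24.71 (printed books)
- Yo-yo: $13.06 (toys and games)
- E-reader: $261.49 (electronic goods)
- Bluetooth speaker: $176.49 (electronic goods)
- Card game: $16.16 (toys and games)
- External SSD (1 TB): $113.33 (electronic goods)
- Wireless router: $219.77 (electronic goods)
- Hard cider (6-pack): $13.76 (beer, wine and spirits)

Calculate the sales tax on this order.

Bottle of rosé $22.02: beer, wine and spirits → 7.5% → $1.65
Wooden train set $64.29: toys and games → 4.75% → $3.05
Smartwatch $499.61: electronic goods, $200.00 or more → 7% → $34.97
Noise-cancelling headphones $265.36: electronic goods, $200.00 or more → 7% → $18.58
Travel guide $24.71: printed books → 0% → $0.00
Yo-yo $13.06: toys and games → 4.75% → $0.62
E-reader $261.49: electronic goods, $200.00 or more → 7% → $18.30
Bluetooth speaker $176.49: electronic goods, under $200.00 → 0% → $0.00
Card game $16.16: toys and games → 4.75% → $0.77
External SSD (1 TB) $113.33: electronic goods, under $200.00 → 0% → $0.00
Wireless router $219.77: electronic goods, $200.00 or more → 7% → $15.38
Hard cider (6-pack) $13.76: beer, wine and spirits → 7.5% → $1.03
Total tax = $1.65 + $3.05 + $34.97 + $18.58 + $0.62 + $18.30 + $0.77 + $15.38 + $1.03 = $94.35

$94.35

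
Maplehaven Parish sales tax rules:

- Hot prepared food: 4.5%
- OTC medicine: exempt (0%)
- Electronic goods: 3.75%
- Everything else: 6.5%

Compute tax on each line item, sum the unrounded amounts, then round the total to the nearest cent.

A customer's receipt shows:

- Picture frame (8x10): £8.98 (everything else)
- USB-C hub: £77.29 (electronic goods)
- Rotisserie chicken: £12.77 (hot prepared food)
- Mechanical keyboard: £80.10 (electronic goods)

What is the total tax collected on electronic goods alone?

£5.90

USB-C hub £77.29: electronic goods → 3.75% → £2.898375
Mechanical keyboard £80.10: electronic goods → 3.75% → £3.00375
Tax on electronic goods: unrounded sum = £5.902125 → £5.90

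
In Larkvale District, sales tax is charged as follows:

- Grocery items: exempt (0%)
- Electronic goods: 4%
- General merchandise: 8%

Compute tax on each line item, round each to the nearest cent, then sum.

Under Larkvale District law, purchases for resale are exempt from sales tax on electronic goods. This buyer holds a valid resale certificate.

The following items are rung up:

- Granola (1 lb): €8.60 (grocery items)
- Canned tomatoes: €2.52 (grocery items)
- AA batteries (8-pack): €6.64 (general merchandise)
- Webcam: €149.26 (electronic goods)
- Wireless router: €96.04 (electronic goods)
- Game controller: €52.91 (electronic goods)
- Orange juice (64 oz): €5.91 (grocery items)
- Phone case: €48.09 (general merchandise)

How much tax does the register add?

€4.38

Granola (1 lb) €8.60: grocery items → 0% → €0.00
Canned tomatoes €2.52: grocery items → 0% → €0.00
AA batteries (8-pack) €6.64: general merchandise → 8% → €0.53
Webcam €149.26: electronic goods, buyer-exempt → 0% → €0.00
Wireless router €96.04: electronic goods, buyer-exempt → 0% → €0.00
Game controller €52.91: electronic goods, buyer-exempt → 0% → €0.00
Orange juice (64 oz) €5.91: grocery items → 0% → €0.00
Phone case €48.09: general merchandise → 8% → €3.85
Total tax = €0.53 + €3.85 = €4.38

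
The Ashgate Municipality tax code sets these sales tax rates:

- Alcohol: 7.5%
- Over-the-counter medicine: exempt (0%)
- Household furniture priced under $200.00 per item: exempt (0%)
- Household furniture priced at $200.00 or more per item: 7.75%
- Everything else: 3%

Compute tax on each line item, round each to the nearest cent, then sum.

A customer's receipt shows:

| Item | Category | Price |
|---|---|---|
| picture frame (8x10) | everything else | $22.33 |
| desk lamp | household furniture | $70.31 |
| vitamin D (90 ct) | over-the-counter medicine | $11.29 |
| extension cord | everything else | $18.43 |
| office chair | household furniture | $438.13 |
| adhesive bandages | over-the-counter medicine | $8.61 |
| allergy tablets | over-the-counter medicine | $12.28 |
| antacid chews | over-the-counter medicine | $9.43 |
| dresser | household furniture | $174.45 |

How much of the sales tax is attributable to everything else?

Picture frame (8x10) $22.33: everything else → 3% → $0.67
Extension cord $18.43: everything else → 3% → $0.55
Tax on everything else = $0.67 + $0.55 = $1.22

$1.22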